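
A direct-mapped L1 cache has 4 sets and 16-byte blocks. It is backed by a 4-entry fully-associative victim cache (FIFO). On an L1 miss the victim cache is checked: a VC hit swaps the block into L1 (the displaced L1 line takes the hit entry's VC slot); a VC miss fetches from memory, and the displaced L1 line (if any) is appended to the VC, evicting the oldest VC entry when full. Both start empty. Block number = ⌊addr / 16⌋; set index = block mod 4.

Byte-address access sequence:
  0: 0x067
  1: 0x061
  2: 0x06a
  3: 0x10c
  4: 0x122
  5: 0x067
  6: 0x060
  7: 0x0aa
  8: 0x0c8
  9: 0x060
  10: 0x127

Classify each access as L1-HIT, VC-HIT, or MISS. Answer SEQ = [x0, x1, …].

SEQ = [MISS, L1-HIT, L1-HIT, MISS, MISS, VC-HIT, L1-HIT, MISS, MISS, VC-HIT, VC-HIT]

#0 0x67→b6/s2 MISS; vc=[]
#1 0x61→b6/s2 L1-HIT; vc=[]
#2 0x6a→b6/s2 L1-HIT; vc=[]
#3 0x10c→b16/s0 MISS; vc=[]
#4 0x122→b18/s2 MISS; vc=[6]
#5 0x67→b6/s2 VC-HIT; vc=[18]
#6 0x60→b6/s2 L1-HIT; vc=[18]
#7 0xaa→b10/s2 MISS; vc=[18,6]
#8 0xc8→b12/s0 MISS; vc=[18,6,16]
#9 0x60→b6/s2 VC-HIT; vc=[18,10,16]
#10 0x127→b18/s2 VC-HIT; vc=[6,10,16]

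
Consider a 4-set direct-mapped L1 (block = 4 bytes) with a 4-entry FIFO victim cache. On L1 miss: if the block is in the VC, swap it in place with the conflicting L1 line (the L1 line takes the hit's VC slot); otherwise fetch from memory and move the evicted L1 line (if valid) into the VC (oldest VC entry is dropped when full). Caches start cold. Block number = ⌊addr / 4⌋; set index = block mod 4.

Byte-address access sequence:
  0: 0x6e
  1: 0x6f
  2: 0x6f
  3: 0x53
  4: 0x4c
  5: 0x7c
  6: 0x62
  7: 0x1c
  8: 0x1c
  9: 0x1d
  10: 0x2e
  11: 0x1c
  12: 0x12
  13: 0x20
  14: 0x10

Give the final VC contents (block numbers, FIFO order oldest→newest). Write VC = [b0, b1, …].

VC = [31, 11, 24, 8]

0: 0x6e (blk 27, set 3) → MISS  vc=[]
1: 0x6f (blk 27, set 3) → L1-HIT  vc=[]
2: 0x6f (blk 27, set 3) → L1-HIT  vc=[]
3: 0x53 (blk 20, set 0) → MISS  vc=[]
4: 0x4c (blk 19, set 3) → MISS  vc=[27]
5: 0x7c (blk 31, set 3) → MISS  vc=[27, 19]
6: 0x62 (blk 24, set 0) → MISS  vc=[27, 19, 20]
7: 0x1c (blk 7, set 3) → MISS  vc=[27, 19, 20, 31]
8: 0x1c (blk 7, set 3) → L1-HIT  vc=[27, 19, 20, 31]
9: 0x1d (blk 7, set 3) → L1-HIT  vc=[27, 19, 20, 31]
10: 0x2e (blk 11, set 3) → MISS  vc=[19, 20, 31, 7]
11: 0x1c (blk 7, set 3) → VC-HIT  vc=[19, 20, 31, 11]
12: 0x12 (blk 4, set 0) → MISS  vc=[20, 31, 11, 24]
13: 0x20 (blk 8, set 0) → MISS  vc=[31, 11, 24, 4]
14: 0x10 (blk 4, set 0) → VC-HIT  vc=[31, 11, 24, 8]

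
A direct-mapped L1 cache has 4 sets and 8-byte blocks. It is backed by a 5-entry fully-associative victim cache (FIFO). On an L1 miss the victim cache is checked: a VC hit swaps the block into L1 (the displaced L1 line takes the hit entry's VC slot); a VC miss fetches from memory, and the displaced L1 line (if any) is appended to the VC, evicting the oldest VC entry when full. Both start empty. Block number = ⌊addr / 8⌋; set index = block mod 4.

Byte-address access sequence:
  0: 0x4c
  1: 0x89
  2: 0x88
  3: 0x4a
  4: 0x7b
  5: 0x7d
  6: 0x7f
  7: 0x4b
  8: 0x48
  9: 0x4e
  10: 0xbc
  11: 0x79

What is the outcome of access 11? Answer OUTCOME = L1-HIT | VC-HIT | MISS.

OUTCOME = VC-HIT

  [0] addr=0x4c blk=9 s=1: MISS | VC []
  [1] addr=0x89 blk=17 s=1: MISS | VC [9]
  [2] addr=0x88 blk=17 s=1: L1-HIT | VC [9]
  [3] addr=0x4a blk=9 s=1: VC-HIT | VC [17]
  [4] addr=0x7b blk=15 s=3: MISS | VC [17]
  [5] addr=0x7d blk=15 s=3: L1-HIT | VC [17]
  [6] addr=0x7f blk=15 s=3: L1-HIT | VC [17]
  [7] addr=0x4b blk=9 s=1: L1-HIT | VC [17]
  [8] addr=0x48 blk=9 s=1: L1-HIT | VC [17]
  [9] addr=0x4e blk=9 s=1: L1-HIT | VC [17]
  [10] addr=0xbc blk=23 s=3: MISS | VC [17, 15]
  [11] addr=0x79 blk=15 s=3: VC-HIT | VC [17, 23]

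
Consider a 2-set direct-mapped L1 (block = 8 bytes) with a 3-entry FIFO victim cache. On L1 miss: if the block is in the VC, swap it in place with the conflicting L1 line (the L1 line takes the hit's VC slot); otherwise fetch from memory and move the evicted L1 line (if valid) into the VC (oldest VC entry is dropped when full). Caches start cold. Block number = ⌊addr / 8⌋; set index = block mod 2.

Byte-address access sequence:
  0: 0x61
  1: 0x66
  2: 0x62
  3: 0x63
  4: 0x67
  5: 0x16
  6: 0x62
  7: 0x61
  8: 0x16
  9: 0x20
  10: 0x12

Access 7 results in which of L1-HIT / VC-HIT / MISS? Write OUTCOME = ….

OUTCOME = L1-HIT

#0 0x61→b12/s0 MISS; vc=[]
#1 0x66→b12/s0 L1-HIT; vc=[]
#2 0x62→b12/s0 L1-HIT; vc=[]
#3 0x63→b12/s0 L1-HIT; vc=[]
#4 0x67→b12/s0 L1-HIT; vc=[]
#5 0x16→b2/s0 MISS; vc=[12]
#6 0x62→b12/s0 VC-HIT; vc=[2]
#7 0x61→b12/s0 L1-HIT; vc=[2]
#8 0x16→b2/s0 VC-HIT; vc=[12]
#9 0x20→b4/s0 MISS; vc=[12,2]
#10 0x12→b2/s0 VC-HIT; vc=[12,4]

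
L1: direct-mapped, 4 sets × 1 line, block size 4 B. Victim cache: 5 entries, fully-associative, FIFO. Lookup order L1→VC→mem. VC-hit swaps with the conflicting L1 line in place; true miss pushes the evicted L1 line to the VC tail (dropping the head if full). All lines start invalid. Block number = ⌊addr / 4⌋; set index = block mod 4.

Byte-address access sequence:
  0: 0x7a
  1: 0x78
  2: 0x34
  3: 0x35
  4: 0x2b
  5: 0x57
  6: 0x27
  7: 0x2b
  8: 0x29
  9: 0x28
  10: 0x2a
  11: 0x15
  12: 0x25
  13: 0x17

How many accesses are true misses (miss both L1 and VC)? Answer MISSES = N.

MISSES = 6

  [0] addr=0x7a blk=30 s=2: MISS | VC []
  [1] addr=0x78 blk=30 s=2: L1-HIT | VC []
  [2] addr=0x34 blk=13 s=1: MISS | VC []
  [3] addr=0x35 blk=13 s=1: L1-HIT | VC []
  [4] addr=0x2b blk=10 s=2: MISS | VC [30]
  [5] addr=0x57 blk=21 s=1: MISS | VC [30, 13]
  [6] addr=0x27 blk=9 s=1: MISS | VC [30, 13, 21]
  [7] addr=0x2b blk=10 s=2: L1-HIT | VC [30, 13, 21]
  [8] addr=0x29 blk=10 s=2: L1-HIT | VC [30, 13, 21]
  [9] addr=0x28 blk=10 s=2: L1-HIT | VC [30, 13, 21]
  [10] addr=0x2a blk=10 s=2: L1-HIT | VC [30, 13, 21]
  [11] addr=0x15 blk=5 s=1: MISS | VC [30, 13, 21, 9]
  [12] addr=0x25 blk=9 s=1: VC-HIT | VC [30, 13, 21, 5]
  [13] addr=0x17 blk=5 s=1: VC-HIT | VC [30, 13, 21, 9]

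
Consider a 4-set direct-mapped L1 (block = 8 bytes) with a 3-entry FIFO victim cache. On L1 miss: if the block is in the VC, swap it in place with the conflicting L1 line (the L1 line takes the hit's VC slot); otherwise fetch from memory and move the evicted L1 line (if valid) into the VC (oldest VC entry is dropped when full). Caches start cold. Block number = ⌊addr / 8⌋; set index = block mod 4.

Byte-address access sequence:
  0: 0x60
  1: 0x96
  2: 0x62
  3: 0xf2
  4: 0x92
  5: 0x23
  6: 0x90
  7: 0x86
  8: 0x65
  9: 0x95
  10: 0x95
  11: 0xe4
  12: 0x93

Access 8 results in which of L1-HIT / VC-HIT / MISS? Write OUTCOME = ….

OUTCOME = VC-HIT

0: 0x60 (blk 12, set 0) → MISS  vc=[]
1: 0x96 (blk 18, set 2) → MISS  vc=[]
2: 0x62 (blk 12, set 0) → L1-HIT  vc=[]
3: 0xf2 (blk 30, set 2) → MISS  vc=[18]
4: 0x92 (blk 18, set 2) → VC-HIT  vc=[30]
5: 0x23 (blk 4, set 0) → MISS  vc=[30, 12]
6: 0x90 (blk 18, set 2) → L1-HIT  vc=[30, 12]
7: 0x86 (blk 16, set 0) → MISS  vc=[30, 12, 4]
8: 0x65 (blk 12, set 0) → VC-HIT  vc=[30, 16, 4]
9: 0x95 (blk 18, set 2) → L1-HIT  vc=[30, 16, 4]
10: 0x95 (blk 18, set 2) → L1-HIT  vc=[30, 16, 4]
11: 0xe4 (blk 28, set 0) → MISS  vc=[16, 4, 12]
12: 0x93 (blk 18, set 2) → L1-HIT  vc=[16, 4, 12]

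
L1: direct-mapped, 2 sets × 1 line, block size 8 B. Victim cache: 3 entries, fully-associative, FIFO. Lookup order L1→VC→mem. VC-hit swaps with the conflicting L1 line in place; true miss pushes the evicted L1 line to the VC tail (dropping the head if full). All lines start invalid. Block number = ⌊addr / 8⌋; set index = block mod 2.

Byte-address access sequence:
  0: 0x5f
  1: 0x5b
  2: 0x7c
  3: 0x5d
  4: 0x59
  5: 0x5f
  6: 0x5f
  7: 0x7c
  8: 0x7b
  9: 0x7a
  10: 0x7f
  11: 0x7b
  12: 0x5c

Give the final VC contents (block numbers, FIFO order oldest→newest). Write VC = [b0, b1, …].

  [0] addr=0x5f blk=11 s=1: MISS | VC []
  [1] addr=0x5b blk=11 s=1: L1-HIT | VC []
  [2] addr=0x7c blk=15 s=1: MISS | VC [11]
  [3] addr=0x5d blk=11 s=1: VC-HIT | VC [15]
  [4] addr=0x59 blk=11 s=1: L1-HIT | VC [15]
  [5] addr=0x5f blk=11 s=1: L1-HIT | VC [15]
  [6] addr=0x5f blk=11 s=1: L1-HIT | VC [15]
  [7] addr=0x7c blk=15 s=1: VC-HIT | VC [11]
  [8] addr=0x7b blk=15 s=1: L1-HIT | VC [11]
  [9] addr=0x7a blk=15 s=1: L1-HIT | VC [11]
  [10] addr=0x7f blk=15 s=1: L1-HIT | VC [11]
  [11] addr=0x7b blk=15 s=1: L1-HIT | VC [11]
  [12] addr=0x5c blk=11 s=1: VC-HIT | VC [15]

VC = [15]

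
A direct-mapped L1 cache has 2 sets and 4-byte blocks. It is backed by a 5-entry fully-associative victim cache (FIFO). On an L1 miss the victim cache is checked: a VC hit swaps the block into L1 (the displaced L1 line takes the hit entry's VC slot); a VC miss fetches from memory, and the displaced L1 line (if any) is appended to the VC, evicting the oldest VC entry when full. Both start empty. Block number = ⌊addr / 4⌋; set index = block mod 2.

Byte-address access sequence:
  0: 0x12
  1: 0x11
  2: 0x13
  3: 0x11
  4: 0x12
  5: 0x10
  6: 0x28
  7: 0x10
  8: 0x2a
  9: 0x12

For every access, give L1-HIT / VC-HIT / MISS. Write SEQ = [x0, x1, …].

SEQ = [MISS, L1-HIT, L1-HIT, L1-HIT, L1-HIT, L1-HIT, MISS, VC-HIT, VC-HIT, VC-HIT]

  [0] addr=0x12 blk=4 s=0: MISS | VC []
  [1] addr=0x11 blk=4 s=0: L1-HIT | VC []
  [2] addr=0x13 blk=4 s=0: L1-HIT | VC []
  [3] addr=0x11 blk=4 s=0: L1-HIT | VC []
  [4] addr=0x12 blk=4 s=0: L1-HIT | VC []
  [5] addr=0x10 blk=4 s=0: L1-HIT | VC []
  [6] addr=0x28 blk=10 s=0: MISS | VC [4]
  [7] addr=0x10 blk=4 s=0: VC-HIT | VC [10]
  [8] addr=0x2a blk=10 s=0: VC-HIT | VC [4]
  [9] addr=0x12 blk=4 s=0: VC-HIT | VC [10]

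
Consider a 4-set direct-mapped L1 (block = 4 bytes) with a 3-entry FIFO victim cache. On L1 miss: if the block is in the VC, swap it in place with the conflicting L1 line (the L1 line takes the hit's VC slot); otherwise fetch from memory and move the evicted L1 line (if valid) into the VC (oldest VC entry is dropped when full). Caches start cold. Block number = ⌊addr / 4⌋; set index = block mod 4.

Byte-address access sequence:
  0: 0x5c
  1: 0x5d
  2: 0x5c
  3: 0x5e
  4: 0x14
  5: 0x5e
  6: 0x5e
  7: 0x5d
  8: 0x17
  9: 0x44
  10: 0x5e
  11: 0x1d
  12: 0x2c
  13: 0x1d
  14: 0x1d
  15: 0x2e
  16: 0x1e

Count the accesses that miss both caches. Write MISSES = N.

MISSES = 5

#0 0x5c→b23/s3 MISS; vc=[]
#1 0x5d→b23/s3 L1-HIT; vc=[]
#2 0x5c→b23/s3 L1-HIT; vc=[]
#3 0x5e→b23/s3 L1-HIT; vc=[]
#4 0x14→b5/s1 MISS; vc=[]
#5 0x5e→b23/s3 L1-HIT; vc=[]
#6 0x5e→b23/s3 L1-HIT; vc=[]
#7 0x5d→b23/s3 L1-HIT; vc=[]
#8 0x17→b5/s1 L1-HIT; vc=[]
#9 0x44→b17/s1 MISS; vc=[5]
#10 0x5e→b23/s3 L1-HIT; vc=[5]
#11 0x1d→b7/s3 MISS; vc=[5,23]
#12 0x2c→b11/s3 MISS; vc=[5,23,7]
#13 0x1d→b7/s3 VC-HIT; vc=[5,23,11]
#14 0x1d→b7/s3 L1-HIT; vc=[5,23,11]
#15 0x2e→b11/s3 VC-HIT; vc=[5,23,7]
#16 0x1e→b7/s3 VC-HIT; vc=[5,23,11]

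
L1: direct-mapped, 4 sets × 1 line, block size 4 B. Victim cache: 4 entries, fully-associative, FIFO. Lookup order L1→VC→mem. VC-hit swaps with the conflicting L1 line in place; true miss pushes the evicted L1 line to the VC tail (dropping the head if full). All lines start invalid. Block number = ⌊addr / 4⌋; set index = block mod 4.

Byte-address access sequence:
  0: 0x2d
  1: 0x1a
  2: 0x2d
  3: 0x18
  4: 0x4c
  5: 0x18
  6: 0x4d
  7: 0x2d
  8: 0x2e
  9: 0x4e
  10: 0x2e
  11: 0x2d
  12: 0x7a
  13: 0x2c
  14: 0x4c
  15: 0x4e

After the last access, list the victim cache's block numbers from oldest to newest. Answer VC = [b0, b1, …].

VC = [11, 6]

#0 0x2d→b11/s3 MISS; vc=[]
#1 0x1a→b6/s2 MISS; vc=[]
#2 0x2d→b11/s3 L1-HIT; vc=[]
#3 0x18→b6/s2 L1-HIT; vc=[]
#4 0x4c→b19/s3 MISS; vc=[11]
#5 0x18→b6/s2 L1-HIT; vc=[11]
#6 0x4d→b19/s3 L1-HIT; vc=[11]
#7 0x2d→b11/s3 VC-HIT; vc=[19]
#8 0x2e→b11/s3 L1-HIT; vc=[19]
#9 0x4e→b19/s3 VC-HIT; vc=[11]
#10 0x2e→b11/s3 VC-HIT; vc=[19]
#11 0x2d→b11/s3 L1-HIT; vc=[19]
#12 0x7a→b30/s2 MISS; vc=[19,6]
#13 0x2c→b11/s3 L1-HIT; vc=[19,6]
#14 0x4c→b19/s3 VC-HIT; vc=[11,6]
#15 0x4e→b19/s3 L1-HIT; vc=[11,6]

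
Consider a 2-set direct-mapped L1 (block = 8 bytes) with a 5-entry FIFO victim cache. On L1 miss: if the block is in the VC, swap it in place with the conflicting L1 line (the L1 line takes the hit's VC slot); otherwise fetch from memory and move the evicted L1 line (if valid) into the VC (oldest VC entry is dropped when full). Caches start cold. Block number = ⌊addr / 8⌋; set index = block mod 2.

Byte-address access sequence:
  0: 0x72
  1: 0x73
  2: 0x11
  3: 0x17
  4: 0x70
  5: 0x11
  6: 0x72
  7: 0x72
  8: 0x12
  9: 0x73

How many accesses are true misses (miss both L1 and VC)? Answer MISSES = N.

MISSES = 2

0: 0x72 (blk 14, set 0) → MISS  vc=[]
1: 0x73 (blk 14, set 0) → L1-HIT  vc=[]
2: 0x11 (blk 2, set 0) → MISS  vc=[14]
3: 0x17 (blk 2, set 0) → L1-HIT  vc=[14]
4: 0x70 (blk 14, set 0) → VC-HIT  vc=[2]
5: 0x11 (blk 2, set 0) → VC-HIT  vc=[14]
6: 0x72 (blk 14, set 0) → VC-HIT  vc=[2]
7: 0x72 (blk 14, set 0) → L1-HIT  vc=[2]
8: 0x12 (blk 2, set 0) → VC-HIT  vc=[14]
9: 0x73 (blk 14, set 0) → VC-HIT  vc=[2]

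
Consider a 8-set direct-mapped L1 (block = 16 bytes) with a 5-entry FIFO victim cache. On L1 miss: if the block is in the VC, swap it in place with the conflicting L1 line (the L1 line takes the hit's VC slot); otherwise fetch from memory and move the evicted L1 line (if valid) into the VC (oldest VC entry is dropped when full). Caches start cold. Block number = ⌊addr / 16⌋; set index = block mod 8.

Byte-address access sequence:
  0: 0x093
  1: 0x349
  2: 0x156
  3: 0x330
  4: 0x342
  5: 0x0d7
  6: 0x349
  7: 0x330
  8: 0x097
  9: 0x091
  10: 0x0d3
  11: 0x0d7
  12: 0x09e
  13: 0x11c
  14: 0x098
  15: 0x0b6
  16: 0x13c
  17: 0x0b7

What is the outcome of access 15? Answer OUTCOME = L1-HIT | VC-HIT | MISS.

OUTCOME = MISS

#0 0x93→b9/s1 MISS; vc=[]
#1 0x349→b52/s4 MISS; vc=[]
#2 0x156→b21/s5 MISS; vc=[]
#3 0x330→b51/s3 MISS; vc=[]
#4 0x342→b52/s4 L1-HIT; vc=[]
#5 0xd7→b13/s5 MISS; vc=[21]
#6 0x349→b52/s4 L1-HIT; vc=[21]
#7 0x330→b51/s3 L1-HIT; vc=[21]
#8 0x97→b9/s1 L1-HIT; vc=[21]
#9 0x91→b9/s1 L1-HIT; vc=[21]
#10 0xd3→b13/s5 L1-HIT; vc=[21]
#11 0xd7→b13/s5 L1-HIT; vc=[21]
#12 0x9e→b9/s1 L1-HIT; vc=[21]
#13 0x11c→b17/s1 MISS; vc=[21,9]
#14 0x98→b9/s1 VC-HIT; vc=[21,17]
#15 0xb6→b11/s3 MISS; vc=[21,17,51]
#16 0x13c→b19/s3 MISS; vc=[21,17,51,11]
#17 0xb7→b11/s3 VC-HIT; vc=[21,17,51,19]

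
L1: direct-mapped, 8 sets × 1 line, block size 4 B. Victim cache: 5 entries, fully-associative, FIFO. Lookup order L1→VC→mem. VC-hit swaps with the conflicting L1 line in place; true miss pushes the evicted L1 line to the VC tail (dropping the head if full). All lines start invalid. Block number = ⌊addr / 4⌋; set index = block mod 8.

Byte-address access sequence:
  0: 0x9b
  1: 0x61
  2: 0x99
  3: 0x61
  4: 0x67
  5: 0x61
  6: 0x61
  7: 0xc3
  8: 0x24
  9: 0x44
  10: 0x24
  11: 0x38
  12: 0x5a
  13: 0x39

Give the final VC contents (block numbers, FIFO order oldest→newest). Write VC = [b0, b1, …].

VC = [24, 25, 17, 38, 22]

  [0] addr=0x9b blk=38 s=6: MISS | VC []
  [1] addr=0x61 blk=24 s=0: MISS | VC []
  [2] addr=0x99 blk=38 s=6: L1-HIT | VC []
  [3] addr=0x61 blk=24 s=0: L1-HIT | VC []
  [4] addr=0x67 blk=25 s=1: MISS | VC []
  [5] addr=0x61 blk=24 s=0: L1-HIT | VC []
  [6] addr=0x61 blk=24 s=0: L1-HIT | VC []
  [7] addr=0xc3 blk=48 s=0: MISS | VC [24]
  [8] addr=0x24 blk=9 s=1: MISS | VC [24, 25]
  [9] addr=0x44 blk=17 s=1: MISS | VC [24, 25, 9]
  [10] addr=0x24 blk=9 s=1: VC-HIT | VC [24, 25, 17]
  [11] addr=0x38 blk=14 s=6: MISS | VC [24, 25, 17, 38]
  [12] addr=0x5a blk=22 s=6: MISS | VC [24, 25, 17, 38, 14]
  [13] addr=0x39 blk=14 s=6: VC-HIT | VC [24, 25, 17, 38, 22]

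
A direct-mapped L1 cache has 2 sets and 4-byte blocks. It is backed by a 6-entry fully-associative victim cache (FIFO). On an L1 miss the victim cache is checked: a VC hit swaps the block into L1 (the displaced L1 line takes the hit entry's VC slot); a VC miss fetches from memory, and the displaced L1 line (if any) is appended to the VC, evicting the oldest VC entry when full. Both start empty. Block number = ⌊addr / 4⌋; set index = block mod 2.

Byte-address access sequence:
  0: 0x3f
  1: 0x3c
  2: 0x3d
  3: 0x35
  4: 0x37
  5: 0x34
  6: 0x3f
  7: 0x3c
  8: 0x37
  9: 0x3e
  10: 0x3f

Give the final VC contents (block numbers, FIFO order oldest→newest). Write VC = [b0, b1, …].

VC = [13]

  [0] addr=0x3f blk=15 s=1: MISS | VC []
  [1] addr=0x3c blk=15 s=1: L1-HIT | VC []
  [2] addr=0x3d blk=15 s=1: L1-HIT | VC []
  [3] addr=0x35 blk=13 s=1: MISS | VC [15]
  [4] addr=0x37 blk=13 s=1: L1-HIT | VC [15]
  [5] addr=0x34 blk=13 s=1: L1-HIT | VC [15]
  [6] addr=0x3f blk=15 s=1: VC-HIT | VC [13]
  [7] addr=0x3c blk=15 s=1: L1-HIT | VC [13]
  [8] addr=0x37 blk=13 s=1: VC-HIT | VC [15]
  [9] addr=0x3e blk=15 s=1: VC-HIT | VC [13]
  [10] addr=0x3f blk=15 s=1: L1-HIT | VC [13]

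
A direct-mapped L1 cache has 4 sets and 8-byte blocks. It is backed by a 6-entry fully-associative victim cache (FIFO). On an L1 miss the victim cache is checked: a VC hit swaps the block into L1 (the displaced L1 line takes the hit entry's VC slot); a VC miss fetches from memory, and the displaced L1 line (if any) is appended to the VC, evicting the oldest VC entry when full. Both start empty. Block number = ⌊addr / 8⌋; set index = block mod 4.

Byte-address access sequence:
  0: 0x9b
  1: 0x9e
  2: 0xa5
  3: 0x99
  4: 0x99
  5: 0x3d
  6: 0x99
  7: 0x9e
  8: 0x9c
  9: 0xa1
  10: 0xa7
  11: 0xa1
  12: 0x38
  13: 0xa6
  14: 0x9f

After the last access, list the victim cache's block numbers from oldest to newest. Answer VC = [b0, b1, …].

#0 0x9b→b19/s3 MISS; vc=[]
#1 0x9e→b19/s3 L1-HIT; vc=[]
#2 0xa5→b20/s0 MISS; vc=[]
#3 0x99→b19/s3 L1-HIT; vc=[]
#4 0x99→b19/s3 L1-HIT; vc=[]
#5 0x3d→b7/s3 MISS; vc=[19]
#6 0x99→b19/s3 VC-HIT; vc=[7]
#7 0x9e→b19/s3 L1-HIT; vc=[7]
#8 0x9c→b19/s3 L1-HIT; vc=[7]
#9 0xa1→b20/s0 L1-HIT; vc=[7]
#10 0xa7→b20/s0 L1-HIT; vc=[7]
#11 0xa1→b20/s0 L1-HIT; vc=[7]
#12 0x38→b7/s3 VC-HIT; vc=[19]
#13 0xa6→b20/s0 L1-HIT; vc=[19]
#14 0x9f→b19/s3 VC-HIT; vc=[7]

VC = [7]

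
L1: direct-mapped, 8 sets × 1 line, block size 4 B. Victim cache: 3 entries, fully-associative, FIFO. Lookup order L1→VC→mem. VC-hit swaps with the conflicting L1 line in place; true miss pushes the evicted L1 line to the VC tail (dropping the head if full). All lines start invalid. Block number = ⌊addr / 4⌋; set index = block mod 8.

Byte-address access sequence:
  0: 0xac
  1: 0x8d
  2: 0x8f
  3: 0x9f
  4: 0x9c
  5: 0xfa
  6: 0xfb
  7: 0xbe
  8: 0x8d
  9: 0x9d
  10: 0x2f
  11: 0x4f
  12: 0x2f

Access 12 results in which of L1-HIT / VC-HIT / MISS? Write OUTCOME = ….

OUTCOME = VC-HIT

0: 0xac (blk 43, set 3) → MISS  vc=[]
1: 0x8d (blk 35, set 3) → MISS  vc=[43]
2: 0x8f (blk 35, set 3) → L1-HIT  vc=[43]
3: 0x9f (blk 39, set 7) → MISS  vc=[43]
4: 0x9c (blk 39, set 7) → L1-HIT  vc=[43]
5: 0xfa (blk 62, set 6) → MISS  vc=[43]
6: 0xfb (blk 62, set 6) → L1-HIT  vc=[43]
7: 0xbe (blk 47, set 7) → MISS  vc=[43, 39]
8: 0x8d (blk 35, set 3) → L1-HIT  vc=[43, 39]
9: 0x9d (blk 39, set 7) → VC-HIT  vc=[43, 47]
10: 0x2f (blk 11, set 3) → MISS  vc=[43, 47, 35]
11: 0x4f (blk 19, set 3) → MISS  vc=[47, 35, 11]
12: 0x2f (blk 11, set 3) → VC-HIT  vc=[47, 35, 19]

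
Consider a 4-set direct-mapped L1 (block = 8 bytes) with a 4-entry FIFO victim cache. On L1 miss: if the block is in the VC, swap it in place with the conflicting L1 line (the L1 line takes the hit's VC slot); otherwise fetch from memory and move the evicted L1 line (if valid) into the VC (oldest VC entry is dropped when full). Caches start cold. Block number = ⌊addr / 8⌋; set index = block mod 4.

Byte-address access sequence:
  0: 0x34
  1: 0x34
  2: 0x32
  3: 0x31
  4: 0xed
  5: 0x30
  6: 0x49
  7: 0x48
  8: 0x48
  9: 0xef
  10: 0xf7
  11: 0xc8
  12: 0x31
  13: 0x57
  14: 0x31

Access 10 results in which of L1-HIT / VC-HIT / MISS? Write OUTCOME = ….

OUTCOME = MISS

#0 0x34→b6/s2 MISS; vc=[]
#1 0x34→b6/s2 L1-HIT; vc=[]
#2 0x32→b6/s2 L1-HIT; vc=[]
#3 0x31→b6/s2 L1-HIT; vc=[]
#4 0xed→b29/s1 MISS; vc=[]
#5 0x30→b6/s2 L1-HIT; vc=[]
#6 0x49→b9/s1 MISS; vc=[29]
#7 0x48→b9/s1 L1-HIT; vc=[29]
#8 0x48→b9/s1 L1-HIT; vc=[29]
#9 0xef→b29/s1 VC-HIT; vc=[9]
#10 0xf7→b30/s2 MISS; vc=[9,6]
#11 0xc8→b25/s1 MISS; vc=[9,6,29]
#12 0x31→b6/s2 VC-HIT; vc=[9,30,29]
#13 0x57→b10/s2 MISS; vc=[9,30,29,6]
#14 0x31→b6/s2 VC-HIT; vc=[9,30,29,10]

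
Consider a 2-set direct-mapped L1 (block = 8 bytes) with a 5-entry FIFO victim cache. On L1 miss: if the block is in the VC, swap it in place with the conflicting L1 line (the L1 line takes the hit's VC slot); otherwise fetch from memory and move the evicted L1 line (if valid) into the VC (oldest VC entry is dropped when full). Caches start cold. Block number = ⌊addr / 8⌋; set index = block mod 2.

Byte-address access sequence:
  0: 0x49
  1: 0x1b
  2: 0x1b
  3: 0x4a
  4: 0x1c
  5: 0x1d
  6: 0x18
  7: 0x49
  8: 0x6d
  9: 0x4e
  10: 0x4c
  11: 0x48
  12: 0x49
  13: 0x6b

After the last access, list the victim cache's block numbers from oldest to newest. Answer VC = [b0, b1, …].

  [0] addr=0x49 blk=9 s=1: MISS | VC []
  [1] addr=0x1b blk=3 s=1: MISS | VC [9]
  [2] addr=0x1b blk=3 s=1: L1-HIT | VC [9]
  [3] addr=0x4a blk=9 s=1: VC-HIT | VC [3]
  [4] addr=0x1c blk=3 s=1: VC-HIT | VC [9]
  [5] addr=0x1d blk=3 s=1: L1-HIT | VC [9]
  [6] addr=0x18 blk=3 s=1: L1-HIT | VC [9]
  [7] addr=0x49 blk=9 s=1: VC-HIT | VC [3]
  [8] addr=0x6d blk=13 s=1: MISS | VC [3, 9]
  [9] addr=0x4e blk=9 s=1: VC-HIT | VC [3, 13]
  [10] addr=0x4c blk=9 s=1: L1-HIT | VC [3, 13]
  [11] addr=0x48 blk=9 s=1: L1-HIT | VC [3, 13]
  [12] addr=0x49 blk=9 s=1: L1-HIT | VC [3, 13]
  [13] addr=0x6b blk=13 s=1: VC-HIT | VC [3, 9]

VC = [3, 9]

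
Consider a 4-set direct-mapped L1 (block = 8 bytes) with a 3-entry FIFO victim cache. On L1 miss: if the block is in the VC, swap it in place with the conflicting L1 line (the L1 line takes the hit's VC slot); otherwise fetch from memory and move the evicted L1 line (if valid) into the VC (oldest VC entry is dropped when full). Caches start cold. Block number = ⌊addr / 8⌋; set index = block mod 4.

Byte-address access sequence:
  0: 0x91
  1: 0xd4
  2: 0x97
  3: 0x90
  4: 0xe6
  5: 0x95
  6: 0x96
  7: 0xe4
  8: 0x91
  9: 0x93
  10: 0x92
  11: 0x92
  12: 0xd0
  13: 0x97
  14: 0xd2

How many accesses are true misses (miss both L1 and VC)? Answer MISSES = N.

  [0] addr=0x91 blk=18 s=2: MISS | VC []
  [1] addr=0xd4 blk=26 s=2: MISS | VC [18]
  [2] addr=0x97 blk=18 s=2: VC-HIT | VC [26]
  [3] addr=0x90 blk=18 s=2: L1-HIT | VC [26]
  [4] addr=0xe6 blk=28 s=0: MISS | VC [26]
  [5] addr=0x95 blk=18 s=2: L1-HIT | VC [26]
  [6] addr=0x96 blk=18 s=2: L1-HIT | VC [26]
  [7] addr=0xe4 blk=28 s=0: L1-HIT | VC [26]
  [8] addr=0x91 blk=18 s=2: L1-HIT | VC [26]
  [9] addr=0x93 blk=18 s=2: L1-HIT | VC [26]
  [10] addr=0x92 blk=18 s=2: L1-HIT | VC [26]
  [11] addr=0x92 blk=18 s=2: L1-HIT | VC [26]
  [12] addr=0xd0 blk=26 s=2: VC-HIT | VC [18]
  [13] addr=0x97 blk=18 s=2: VC-HIT | VC [26]
  [14] addr=0xd2 blk=26 s=2: VC-HIT | VC [18]

MISSES = 3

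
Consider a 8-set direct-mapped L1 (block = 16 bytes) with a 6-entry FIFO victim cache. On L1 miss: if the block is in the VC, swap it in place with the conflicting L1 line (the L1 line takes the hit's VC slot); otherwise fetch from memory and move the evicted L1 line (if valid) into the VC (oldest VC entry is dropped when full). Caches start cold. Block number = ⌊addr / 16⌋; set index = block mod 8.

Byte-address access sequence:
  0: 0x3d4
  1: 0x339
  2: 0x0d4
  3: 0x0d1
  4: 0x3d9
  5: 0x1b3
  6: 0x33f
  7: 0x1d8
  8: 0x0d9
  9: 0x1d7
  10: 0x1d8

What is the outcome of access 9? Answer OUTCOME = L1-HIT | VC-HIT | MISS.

  [0] addr=0x3d4 blk=61 s=5: MISS | VC []
  [1] addr=0x339 blk=51 s=3: MISS | VC []
  [2] addr=0xd4 blk=13 s=5: MISS | VC [61]
  [3] addr=0xd1 blk=13 s=5: L1-HIT | VC [61]
  [4] addr=0x3d9 blk=61 s=5: VC-HIT | VC [13]
  [5] addr=0x1b3 blk=27 s=3: MISS | VC [13, 51]
  [6] addr=0x33f blk=51 s=3: VC-HIT | VC [13, 27]
  [7] addr=0x1d8 blk=29 s=5: MISS | VC [13, 27, 61]
  [8] addr=0xd9 blk=13 s=5: VC-HIT | VC [29, 27, 61]
  [9] addr=0x1d7 blk=29 s=5: VC-HIT | VC [13, 27, 61]
  [10] addr=0x1d8 blk=29 s=5: L1-HIT | VC [13, 27, 61]

OUTCOME = VC-HIT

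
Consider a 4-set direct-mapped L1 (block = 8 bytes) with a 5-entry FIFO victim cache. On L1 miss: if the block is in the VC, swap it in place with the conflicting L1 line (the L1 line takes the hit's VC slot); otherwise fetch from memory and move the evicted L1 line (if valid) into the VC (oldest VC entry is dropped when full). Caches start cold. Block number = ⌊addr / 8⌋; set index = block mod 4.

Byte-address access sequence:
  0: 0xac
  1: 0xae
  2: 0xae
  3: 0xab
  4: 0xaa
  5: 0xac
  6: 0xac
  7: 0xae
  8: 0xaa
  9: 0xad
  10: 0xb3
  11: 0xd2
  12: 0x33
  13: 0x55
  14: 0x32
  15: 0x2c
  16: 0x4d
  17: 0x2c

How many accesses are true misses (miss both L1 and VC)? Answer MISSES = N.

MISSES = 7

0: 0xac (blk 21, set 1) → MISS  vc=[]
1: 0xae (blk 21, set 1) → L1-HIT  vc=[]
2: 0xae (blk 21, set 1) → L1-HIT  vc=[]
3: 0xab (blk 21, set 1) → L1-HIT  vc=[]
4: 0xaa (blk 21, set 1) → L1-HIT  vc=[]
5: 0xac (blk 21, set 1) → L1-HIT  vc=[]
6: 0xac (blk 21, set 1) → L1-HIT  vc=[]
7: 0xae (blk 21, set 1) → L1-HIT  vc=[]
8: 0xaa (blk 21, set 1) → L1-HIT  vc=[]
9: 0xad (blk 21, set 1) → L1-HIT  vc=[]
10: 0xb3 (blk 22, set 2) → MISS  vc=[]
11: 0xd2 (blk 26, set 2) → MISS  vc=[22]
12: 0x33 (blk 6, set 2) → MISS  vc=[22, 26]
13: 0x55 (blk 10, set 2) → MISS  vc=[22, 26, 6]
14: 0x32 (blk 6, set 2) → VC-HIT  vc=[22, 26, 10]
15: 0x2c (blk 5, set 1) → MISS  vc=[22, 26, 10, 21]
16: 0x4d (blk 9, set 1) → MISS  vc=[22, 26, 10, 21, 5]
17: 0x2c (blk 5, set 1) → VC-HIT  vc=[22, 26, 10, 21, 9]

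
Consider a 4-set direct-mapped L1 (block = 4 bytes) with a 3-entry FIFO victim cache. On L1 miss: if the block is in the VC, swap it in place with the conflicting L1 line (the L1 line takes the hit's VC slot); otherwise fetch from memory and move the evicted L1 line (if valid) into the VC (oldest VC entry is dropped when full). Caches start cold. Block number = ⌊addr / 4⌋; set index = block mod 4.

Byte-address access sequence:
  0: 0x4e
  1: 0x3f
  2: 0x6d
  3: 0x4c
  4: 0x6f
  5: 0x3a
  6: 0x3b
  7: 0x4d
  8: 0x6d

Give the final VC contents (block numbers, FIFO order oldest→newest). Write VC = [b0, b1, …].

0: 0x4e (blk 19, set 3) → MISS  vc=[]
1: 0x3f (blk 15, set 3) → MISS  vc=[19]
2: 0x6d (blk 27, set 3) → MISS  vc=[19, 15]
3: 0x4c (blk 19, set 3) → VC-HIT  vc=[27, 15]
4: 0x6f (blk 27, set 3) → VC-HIT  vc=[19, 15]
5: 0x3a (blk 14, set 2) → MISS  vc=[19, 15]
6: 0x3b (blk 14, set 2) → L1-HIT  vc=[19, 15]
7: 0x4d (blk 19, set 3) → VC-HIT  vc=[27, 15]
8: 0x6d (blk 27, set 3) → VC-HIT  vc=[19, 15]

VC = [19, 15]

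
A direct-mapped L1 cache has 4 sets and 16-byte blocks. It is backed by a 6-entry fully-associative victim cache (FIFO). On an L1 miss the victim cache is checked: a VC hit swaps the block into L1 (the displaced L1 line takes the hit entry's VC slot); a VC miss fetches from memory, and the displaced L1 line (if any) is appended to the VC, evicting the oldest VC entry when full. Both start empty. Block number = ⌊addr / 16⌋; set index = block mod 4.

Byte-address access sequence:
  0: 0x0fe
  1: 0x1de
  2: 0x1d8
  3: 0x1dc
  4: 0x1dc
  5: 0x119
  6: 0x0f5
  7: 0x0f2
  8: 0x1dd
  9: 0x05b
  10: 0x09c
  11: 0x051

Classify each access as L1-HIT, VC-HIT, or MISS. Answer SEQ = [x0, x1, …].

SEQ = [MISS, MISS, L1-HIT, L1-HIT, L1-HIT, MISS, L1-HIT, L1-HIT, VC-HIT, MISS, MISS, VC-HIT]

#0 0xfe→b15/s3 MISS; vc=[]
#1 0x1de→b29/s1 MISS; vc=[]
#2 0x1d8→b29/s1 L1-HIT; vc=[]
#3 0x1dc→b29/s1 L1-HIT; vc=[]
#4 0x1dc→b29/s1 L1-HIT; vc=[]
#5 0x119→b17/s1 MISS; vc=[29]
#6 0xf5→b15/s3 L1-HIT; vc=[29]
#7 0xf2→b15/s3 L1-HIT; vc=[29]
#8 0x1dd→b29/s1 VC-HIT; vc=[17]
#9 0x5b→b5/s1 MISS; vc=[17,29]
#10 0x9c→b9/s1 MISS; vc=[17,29,5]
#11 0x51→b5/s1 VC-HIT; vc=[17,29,9]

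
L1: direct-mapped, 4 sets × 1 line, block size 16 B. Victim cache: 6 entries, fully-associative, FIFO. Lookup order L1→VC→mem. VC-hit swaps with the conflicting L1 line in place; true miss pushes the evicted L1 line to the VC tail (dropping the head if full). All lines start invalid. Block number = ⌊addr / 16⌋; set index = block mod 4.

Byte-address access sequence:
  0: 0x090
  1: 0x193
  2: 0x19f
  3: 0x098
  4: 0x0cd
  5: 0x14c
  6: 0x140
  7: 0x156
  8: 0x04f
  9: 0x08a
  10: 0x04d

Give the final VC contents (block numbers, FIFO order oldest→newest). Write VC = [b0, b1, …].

VC = [25, 12, 9, 20, 8]

#0 0x90→b9/s1 MISS; vc=[]
#1 0x193→b25/s1 MISS; vc=[9]
#2 0x19f→b25/s1 L1-HIT; vc=[9]
#3 0x98→b9/s1 VC-HIT; vc=[25]
#4 0xcd→b12/s0 MISS; vc=[25]
#5 0x14c→b20/s0 MISS; vc=[25,12]
#6 0x140→b20/s0 L1-HIT; vc=[25,12]
#7 0x156→b21/s1 MISS; vc=[25,12,9]
#8 0x4f→b4/s0 MISS; vc=[25,12,9,20]
#9 0x8a→b8/s0 MISS; vc=[25,12,9,20,4]
#10 0x4d→b4/s0 VC-HIT; vc=[25,12,9,20,8]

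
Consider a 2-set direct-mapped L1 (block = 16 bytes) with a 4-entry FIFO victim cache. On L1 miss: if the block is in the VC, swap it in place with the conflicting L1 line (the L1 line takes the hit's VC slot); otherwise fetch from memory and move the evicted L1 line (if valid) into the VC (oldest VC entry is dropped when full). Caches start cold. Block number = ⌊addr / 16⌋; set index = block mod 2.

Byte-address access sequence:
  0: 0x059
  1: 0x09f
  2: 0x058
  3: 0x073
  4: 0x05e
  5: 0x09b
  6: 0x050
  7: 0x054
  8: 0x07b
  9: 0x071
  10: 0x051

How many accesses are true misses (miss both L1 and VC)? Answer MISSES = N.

MISSES = 3

0: 0x59 (blk 5, set 1) → MISS  vc=[]
1: 0x9f (blk 9, set 1) → MISS  vc=[5]
2: 0x58 (blk 5, set 1) → VC-HIT  vc=[9]
3: 0x73 (blk 7, set 1) → MISS  vc=[9, 5]
4: 0x5e (blk 5, set 1) → VC-HIT  vc=[9, 7]
5: 0x9b (blk 9, set 1) → VC-HIT  vc=[5, 7]
6: 0x50 (blk 5, set 1) → VC-HIT  vc=[9, 7]
7: 0x54 (blk 5, set 1) → L1-HIT  vc=[9, 7]
8: 0x7b (blk 7, set 1) → VC-HIT  vc=[9, 5]
9: 0x71 (blk 7, set 1) → L1-HIT  vc=[9, 5]
10: 0x51 (blk 5, set 1) → VC-HIT  vc=[9, 7]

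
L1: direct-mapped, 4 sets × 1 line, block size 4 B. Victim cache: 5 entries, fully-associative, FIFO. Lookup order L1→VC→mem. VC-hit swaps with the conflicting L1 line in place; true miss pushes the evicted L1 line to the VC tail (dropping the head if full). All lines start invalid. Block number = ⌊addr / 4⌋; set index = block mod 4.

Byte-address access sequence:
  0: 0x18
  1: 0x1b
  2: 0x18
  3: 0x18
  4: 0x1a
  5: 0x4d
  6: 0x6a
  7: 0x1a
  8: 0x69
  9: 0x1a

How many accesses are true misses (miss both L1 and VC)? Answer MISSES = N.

MISSES = 3

0: 0x18 (blk 6, set 2) → MISS  vc=[]
1: 0x1b (blk 6, set 2) → L1-HIT  vc=[]
2: 0x18 (blk 6, set 2) → L1-HIT  vc=[]
3: 0x18 (blk 6, set 2) → L1-HIT  vc=[]
4: 0x1a (blk 6, set 2) → L1-HIT  vc=[]
5: 0x4d (blk 19, set 3) → MISS  vc=[]
6: 0x6a (blk 26, set 2) → MISS  vc=[6]
7: 0x1a (blk 6, set 2) → VC-HIT  vc=[26]
8: 0x69 (blk 26, set 2) → VC-HIT  vc=[6]
9: 0x1a (blk 6, set 2) → VC-HIT  vc=[26]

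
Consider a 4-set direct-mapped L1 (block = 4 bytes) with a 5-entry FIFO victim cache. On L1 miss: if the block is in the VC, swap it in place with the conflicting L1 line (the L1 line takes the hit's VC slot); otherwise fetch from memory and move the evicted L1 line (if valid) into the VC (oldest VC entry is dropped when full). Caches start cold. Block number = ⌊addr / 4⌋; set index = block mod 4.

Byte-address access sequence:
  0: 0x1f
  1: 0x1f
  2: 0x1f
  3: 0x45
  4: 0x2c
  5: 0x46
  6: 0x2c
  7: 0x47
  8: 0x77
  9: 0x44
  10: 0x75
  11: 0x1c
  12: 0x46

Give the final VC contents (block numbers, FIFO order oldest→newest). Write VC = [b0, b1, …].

VC = [11, 29]

0: 0x1f (blk 7, set 3) → MISS  vc=[]
1: 0x1f (blk 7, set 3) → L1-HIT  vc=[]
2: 0x1f (blk 7, set 3) → L1-HIT  vc=[]
3: 0x45 (blk 17, set 1) → MISS  vc=[]
4: 0x2c (blk 11, set 3) → MISS  vc=[7]
5: 0x46 (blk 17, set 1) → L1-HIT  vc=[7]
6: 0x2c (blk 11, set 3) → L1-HIT  vc=[7]
7: 0x47 (blk 17, set 1) → L1-HIT  vc=[7]
8: 0x77 (blk 29, set 1) → MISS  vc=[7, 17]
9: 0x44 (blk 17, set 1) → VC-HIT  vc=[7, 29]
10: 0x75 (blk 29, set 1) → VC-HIT  vc=[7, 17]
11: 0x1c (blk 7, set 3) → VC-HIT  vc=[11, 17]
12: 0x46 (blk 17, set 1) → VC-HIT  vc=[11, 29]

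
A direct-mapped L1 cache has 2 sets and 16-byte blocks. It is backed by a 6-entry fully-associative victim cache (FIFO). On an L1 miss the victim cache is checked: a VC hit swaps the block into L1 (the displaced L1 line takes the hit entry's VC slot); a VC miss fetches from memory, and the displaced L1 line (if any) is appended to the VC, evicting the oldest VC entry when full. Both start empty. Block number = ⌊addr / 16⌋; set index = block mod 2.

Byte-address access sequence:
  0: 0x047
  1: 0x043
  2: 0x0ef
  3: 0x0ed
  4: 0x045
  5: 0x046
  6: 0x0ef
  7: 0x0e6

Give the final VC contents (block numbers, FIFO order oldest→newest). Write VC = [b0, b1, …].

#0 0x47→b4/s0 MISS; vc=[]
#1 0x43→b4/s0 L1-HIT; vc=[]
#2 0xef→b14/s0 MISS; vc=[4]
#3 0xed→b14/s0 L1-HIT; vc=[4]
#4 0x45→b4/s0 VC-HIT; vc=[14]
#5 0x46→b4/s0 L1-HIT; vc=[14]
#6 0xef→b14/s0 VC-HIT; vc=[4]
#7 0xe6→b14/s0 L1-HIT; vc=[4]

VC = [4]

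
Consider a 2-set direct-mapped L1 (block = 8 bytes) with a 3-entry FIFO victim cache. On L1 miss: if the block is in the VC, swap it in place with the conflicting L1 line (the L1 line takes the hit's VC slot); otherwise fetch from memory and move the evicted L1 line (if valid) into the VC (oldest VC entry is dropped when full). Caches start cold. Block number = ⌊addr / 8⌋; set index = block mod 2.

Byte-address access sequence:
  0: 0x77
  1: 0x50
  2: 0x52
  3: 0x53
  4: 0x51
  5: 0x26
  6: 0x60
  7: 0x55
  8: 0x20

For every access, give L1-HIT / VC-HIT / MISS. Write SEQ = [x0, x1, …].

0: 0x77 (blk 14, set 0) → MISS  vc=[]
1: 0x50 (blk 10, set 0) → MISS  vc=[14]
2: 0x52 (blk 10, set 0) → L1-HIT  vc=[14]
3: 0x53 (blk 10, set 0) → L1-HIT  vc=[14]
4: 0x51 (blk 10, set 0) → L1-HIT  vc=[14]
5: 0x26 (blk 4, set 0) → MISS  vc=[14, 10]
6: 0x60 (blk 12, set 0) → MISS  vc=[14, 10, 4]
7: 0x55 (blk 10, set 0) → VC-HIT  vc=[14, 12, 4]
8: 0x20 (blk 4, set 0) → VC-HIT  vc=[14, 12, 10]

SEQ = [MISS, MISS, L1-HIT, L1-HIT, L1-HIT, MISS, MISS, VC-HIT, VC-HIT]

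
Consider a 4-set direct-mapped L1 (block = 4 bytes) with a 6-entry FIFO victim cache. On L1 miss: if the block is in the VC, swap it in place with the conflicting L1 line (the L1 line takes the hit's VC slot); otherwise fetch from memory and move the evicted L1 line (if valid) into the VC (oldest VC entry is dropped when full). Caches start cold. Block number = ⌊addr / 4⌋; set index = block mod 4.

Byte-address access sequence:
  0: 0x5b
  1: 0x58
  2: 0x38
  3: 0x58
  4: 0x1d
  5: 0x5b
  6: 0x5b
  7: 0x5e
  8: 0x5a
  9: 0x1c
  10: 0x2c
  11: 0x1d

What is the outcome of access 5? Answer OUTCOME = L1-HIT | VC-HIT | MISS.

OUTCOME = L1-HIT

  [0] addr=0x5b blk=22 s=2: MISS | VC []
  [1] addr=0x58 blk=22 s=2: L1-HIT | VC []
  [2] addr=0x38 blk=14 s=2: MISS | VC [22]
  [3] addr=0x58 blk=22 s=2: VC-HIT | VC [14]
  [4] addr=0x1d blk=7 s=3: MISS | VC [14]
  [5] addr=0x5b blk=22 s=2: L1-HIT | VC [14]
  [6] addr=0x5b blk=22 s=2: L1-HIT | VC [14]
  [7] addr=0x5e blk=23 s=3: MISS | VC [14, 7]
  [8] addr=0x5a blk=22 s=2: L1-HIT | VC [14, 7]
  [9] addr=0x1c blk=7 s=3: VC-HIT | VC [14, 23]
  [10] addr=0x2c blk=11 s=3: MISS | VC [14, 23, 7]
  [11] addr=0x1d blk=7 s=3: VC-HIT | VC [14, 23, 11]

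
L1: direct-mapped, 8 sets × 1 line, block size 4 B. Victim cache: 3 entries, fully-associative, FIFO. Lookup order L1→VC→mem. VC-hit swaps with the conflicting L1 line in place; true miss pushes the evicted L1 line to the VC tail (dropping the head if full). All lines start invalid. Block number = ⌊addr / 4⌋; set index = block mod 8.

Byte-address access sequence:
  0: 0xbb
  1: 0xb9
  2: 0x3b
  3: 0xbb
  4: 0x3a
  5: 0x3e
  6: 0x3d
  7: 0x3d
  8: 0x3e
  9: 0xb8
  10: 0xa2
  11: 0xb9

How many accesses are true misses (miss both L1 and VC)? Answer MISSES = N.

MISSES = 4

  [0] addr=0xbb blk=46 s=6: MISS | VC []
  [1] addr=0xb9 blk=46 s=6: L1-HIT | VC []
  [2] addr=0x3b blk=14 s=6: MISS | VC [46]
  [3] addr=0xbb blk=46 s=6: VC-HIT | VC [14]
  [4] addr=0x3a blk=14 s=6: VC-HIT | VC [46]
  [5] addr=0x3e blk=15 s=7: MISS | VC [46]
  [6] addr=0x3d blk=15 s=7: L1-HIT | VC [46]
  [7] addr=0x3d blk=15 s=7: L1-HIT | VC [46]
  [8] addr=0x3e blk=15 s=7: L1-HIT | VC [46]
  [9] addr=0xb8 blk=46 s=6: VC-HIT | VC [14]
  [10] addr=0xa2 blk=40 s=0: MISS | VC [14]
  [11] addr=0xb9 blk=46 s=6: L1-HIT | VC [14]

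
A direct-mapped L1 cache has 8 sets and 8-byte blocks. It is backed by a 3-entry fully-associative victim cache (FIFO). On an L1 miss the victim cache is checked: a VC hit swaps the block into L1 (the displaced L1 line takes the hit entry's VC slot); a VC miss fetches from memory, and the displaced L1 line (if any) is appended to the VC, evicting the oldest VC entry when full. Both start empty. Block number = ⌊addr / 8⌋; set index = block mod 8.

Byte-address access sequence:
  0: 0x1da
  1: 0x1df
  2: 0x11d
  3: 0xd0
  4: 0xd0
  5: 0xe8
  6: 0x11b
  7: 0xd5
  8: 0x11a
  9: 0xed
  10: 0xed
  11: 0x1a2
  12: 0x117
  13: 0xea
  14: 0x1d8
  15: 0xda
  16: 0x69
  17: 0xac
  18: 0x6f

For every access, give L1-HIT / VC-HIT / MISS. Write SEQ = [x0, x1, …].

SEQ = [MISS, L1-HIT, MISS, MISS, L1-HIT, MISS, L1-HIT, L1-HIT, L1-HIT, L1-HIT, L1-HIT, MISS, MISS, L1-HIT, VC-HIT, MISS, MISS, MISS, VC-HIT]

0: 0x1da (blk 59, set 3) → MISS  vc=[]
1: 0x1df (blk 59, set 3) → L1-HIT  vc=[]
2: 0x11d (blk 35, set 3) → MISS  vc=[59]
3: 0xd0 (blk 26, set 2) → MISS  vc=[59]
4: 0xd0 (blk 26, set 2) → L1-HIT  vc=[59]
5: 0xe8 (blk 29, set 5) → MISS  vc=[59]
6: 0x11b (blk 35, set 3) → L1-HIT  vc=[59]
7: 0xd5 (blk 26, set 2) → L1-HIT  vc=[59]
8: 0x11a (blk 35, set 3) → L1-HIT  vc=[59]
9: 0xed (blk 29, set 5) → L1-HIT  vc=[59]
10: 0xed (blk 29, set 5) → L1-HIT  vc=[59]
11: 0x1a2 (blk 52, set 4) → MISS  vc=[59]
12: 0x117 (blk 34, set 2) → MISS  vc=[59, 26]
13: 0xea (blk 29, set 5) → L1-HIT  vc=[59, 26]
14: 0x1d8 (blk 59, set 3) → VC-HIT  vc=[35, 26]
15: 0xda (blk 27, set 3) → MISS  vc=[35, 26, 59]
16: 0x69 (blk 13, set 5) → MISS  vc=[26, 59, 29]
17: 0xac (blk 21, set 5) → MISS  vc=[59, 29, 13]
18: 0x6f (blk 13, set 5) → VC-HIT  vc=[59, 29, 21]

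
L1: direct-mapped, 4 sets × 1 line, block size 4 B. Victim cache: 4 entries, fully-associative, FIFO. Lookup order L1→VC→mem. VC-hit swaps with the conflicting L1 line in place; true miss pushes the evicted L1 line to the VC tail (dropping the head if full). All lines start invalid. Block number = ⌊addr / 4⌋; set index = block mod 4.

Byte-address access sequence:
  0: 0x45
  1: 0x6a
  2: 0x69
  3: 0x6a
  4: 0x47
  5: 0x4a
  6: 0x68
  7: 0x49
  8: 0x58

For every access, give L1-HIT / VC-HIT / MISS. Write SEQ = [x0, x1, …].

0: 0x45 (blk 17, set 1) → MISS  vc=[]
1: 0x6a (blk 26, set 2) → MISS  vc=[]
2: 0x69 (blk 26, set 2) → L1-HIT  vc=[]
3: 0x6a (blk 26, set 2) → L1-HIT  vc=[]
4: 0x47 (blk 17, set 1) → L1-HIT  vc=[]
5: 0x4a (blk 18, set 2) → MISS  vc=[26]
6: 0x68 (blk 26, set 2) → VC-HIT  vc=[18]
7: 0x49 (blk 18, set 2) → VC-HIT  vc=[26]
8: 0x58 (blk 22, set 2) → MISS  vc=[26, 18]

SEQ = [MISS, MISS, L1-HIT, L1-HIT, L1-HIT, MISS, VC-HIT, VC-HIT, MISS]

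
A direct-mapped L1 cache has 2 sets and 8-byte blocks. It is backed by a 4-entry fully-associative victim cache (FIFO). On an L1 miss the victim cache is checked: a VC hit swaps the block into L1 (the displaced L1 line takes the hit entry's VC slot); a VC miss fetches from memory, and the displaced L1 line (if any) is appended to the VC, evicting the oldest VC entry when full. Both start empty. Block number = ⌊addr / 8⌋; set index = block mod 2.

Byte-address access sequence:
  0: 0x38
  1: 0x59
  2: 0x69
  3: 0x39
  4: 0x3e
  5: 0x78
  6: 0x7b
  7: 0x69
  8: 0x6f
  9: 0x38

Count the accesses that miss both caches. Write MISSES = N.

MISSES = 4

0: 0x38 (blk 7, set 1) → MISS  vc=[]
1: 0x59 (blk 11, set 1) → MISS  vc=[7]
2: 0x69 (blk 13, set 1) → MISS  vc=[7, 11]
3: 0x39 (blk 7, set 1) → VC-HIT  vc=[13, 11]
4: 0x3e (blk 7, set 1) → L1-HIT  vc=[13, 11]
5: 0x78 (blk 15, set 1) → MISS  vc=[13, 11, 7]
6: 0x7b (blk 15, set 1) → L1-HIT  vc=[13, 11, 7]
7: 0x69 (blk 13, set 1) → VC-HIT  vc=[15, 11, 7]
8: 0x6f (blk 13, set 1) → L1-HIT  vc=[15, 11, 7]
9: 0x38 (blk 7, set 1) → VC-HIT  vc=[15, 11, 13]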